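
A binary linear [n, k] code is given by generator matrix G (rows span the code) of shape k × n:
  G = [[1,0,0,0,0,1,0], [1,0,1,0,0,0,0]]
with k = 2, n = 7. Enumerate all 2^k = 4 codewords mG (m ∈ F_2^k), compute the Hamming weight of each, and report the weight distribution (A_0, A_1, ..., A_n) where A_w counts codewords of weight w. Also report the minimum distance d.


Weight distribution: A_0 = 1, A_2 = 3. Minimum distance d = 2.

Enumerate all 2^2 = 4 messages m ∈ F_2^2.
For each, compute codeword c = mG in F_2^7, then tally its weight.
  m = 00 → c = 0000000, weight = 0.
  m = 10 → c = 1000010, weight = 2.
  m = 01 → c = 1010000, weight = 2.
  m = 11 → c = 0010010, weight = 2.
Tally weights:
  weight 0: 1 codewords.
  weight 2: 3 codewords.
Minimum distance d = smallest w > 0 with A_w > 0 = 2.
Sanity: Σ A_w = 4 = 2^2 = 4 ✓.


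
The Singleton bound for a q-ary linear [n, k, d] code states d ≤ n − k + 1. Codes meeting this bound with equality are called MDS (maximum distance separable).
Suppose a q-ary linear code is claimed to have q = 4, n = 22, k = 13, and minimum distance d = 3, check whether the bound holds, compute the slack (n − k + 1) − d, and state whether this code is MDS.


Singleton RHS = n − k + 1 = 10, slack = 7, bound satisfied, not MDS.

Singleton bound: d ≤ n − k + 1.
Here n = 22, k = 13, so n − k + 1 = 10.
Given d = 3, check d ≤ 10: YES.
Slack = (n − k + 1) − d = 7.
The code is NOT MDS (slack = 7 > 0).
Description: the claimed parameters are [22, 13, 3]_4; such a code would be non-MDS.


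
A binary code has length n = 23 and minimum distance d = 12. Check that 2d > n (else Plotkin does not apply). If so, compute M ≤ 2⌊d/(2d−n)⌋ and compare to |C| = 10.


Plotkin bound M ≤ 24; given |C| = 10 ≤ bound (satisfied).

Check applicability: 2d = 24, n = 23.
2d − n = 1 > 0, so Plotkin applies.
Compute d/(2d−n) = 12/1 ≈ 12.0000.
⌊d/(2d−n)⌋ = 12.
Plotkin bound: M ≤ 2·12 = 24.
Given |C| = 10, check: satisfied.
This |C| is below the Plotkin bound.


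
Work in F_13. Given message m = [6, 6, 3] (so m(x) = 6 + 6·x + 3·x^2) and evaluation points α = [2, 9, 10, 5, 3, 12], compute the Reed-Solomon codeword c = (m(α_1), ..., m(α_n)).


c = [4, 4, 2, 7, 12, 3]

Message polynomial: m(x) = 6 + 6·x + 3·x^2 (mod 13).
For each evaluation point α_i, compute m(α_i) mod 13:
  α_1 = 2: Horner steps 3 → 12 → 4, so m(2) = 4.
  α_2 = 9: Horner steps 3 → 7 → 4, so m(9) = 4.
  α_3 = 10: Horner steps 3 → 10 → 2, so m(10) = 2.
  α_4 = 5: Horner steps 3 → 8 → 7, so m(5) = 7.
  α_5 = 3: Horner steps 3 → 2 → 12, so m(3) = 12.
  α_6 = 12: Horner steps 3 → 3 → 3, so m(12) = 3.
Codeword c = [4, 4, 2, 7, 12, 3] ∈ F_13^6.


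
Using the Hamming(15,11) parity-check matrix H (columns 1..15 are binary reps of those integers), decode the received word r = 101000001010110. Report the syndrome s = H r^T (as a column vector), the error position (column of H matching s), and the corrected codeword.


s = (0, 0, 1, 1)^T, error position = 3, corrected codeword c = 100000001010110

Compute s = H r^T mod 2 one row at a time:
  s_1 = 0 + 1 + 0 + 1 + 0 + 1 + 1 + 0 = 4 ≡ 0 (mod 2).
  s_2 = 0 + 0 + 0 + 0 + 0 + 1 + 1 + 0 = 2 ≡ 0 (mod 2).
  s_3 = 0 + 1 + 0 + 0 + 0 + 1 + 1 + 0 = 3 ≡ 1 (mod 2).
  s_4 = 1 + 1 + 0 + 0 + 1 + 1 + 1 + 0 = 5 ≡ 1 (mod 2).
s = (0, 0, 1, 1)^T — this equals column 3 of H (binary 0011), so error is at position 3.
Correct: flip bit 3 of r = 101000001010110 to get c = 100000001010110.


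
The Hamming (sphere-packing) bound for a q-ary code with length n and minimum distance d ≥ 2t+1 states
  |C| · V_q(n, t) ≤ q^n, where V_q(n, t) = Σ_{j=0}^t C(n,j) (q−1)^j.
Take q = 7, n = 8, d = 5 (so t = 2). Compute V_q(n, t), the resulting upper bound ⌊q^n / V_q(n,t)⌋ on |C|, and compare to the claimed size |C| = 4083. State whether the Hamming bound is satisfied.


V_q(n, t) = 1057, q^n = 5764801, Hamming bound = 5453, |C| = 4083 ≤ bound (satisfied).

Step 1: Compute V_q(n, t) = Σ_{j=0}^2 C(n, j) (q−1)^j.
  j = 0: C(8,0)·(6)^0 = 1·1 = 1.
  j = 1: C(8,1)·(6)^1 = 8·6 = 48.
  j = 2: C(8,2)·(6)^2 = 28·36 = 1008.
  V_q(n, t) = 1 + 48 + 1008 = 1057.
Step 2: q^n = 7^8 = 5764801.
Step 3: Hamming bound ⌊q^n / V_q(n,t)⌋ = ⌊5764801/1057⌋ = 5453.
Step 4: Compare |C| = 4083 to 5453: satisfied.
The claimed |C| lies below the Hamming bound.


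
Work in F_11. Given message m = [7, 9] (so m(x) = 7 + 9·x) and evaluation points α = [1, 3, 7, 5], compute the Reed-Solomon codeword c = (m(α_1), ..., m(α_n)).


c = [5, 1, 4, 8]

Message polynomial: m(x) = 7 + 9·x (mod 11).
For each evaluation point α_i, compute m(α_i) mod 11:
  α_1 = 1: Horner steps 9 → 5, so m(1) = 5.
  α_2 = 3: Horner steps 9 → 1, so m(3) = 1.
  α_3 = 7: Horner steps 9 → 4, so m(7) = 4.
  α_4 = 5: Horner steps 9 → 8, so m(5) = 8.
Codeword c = [5, 1, 4, 8] ∈ F_11^4.


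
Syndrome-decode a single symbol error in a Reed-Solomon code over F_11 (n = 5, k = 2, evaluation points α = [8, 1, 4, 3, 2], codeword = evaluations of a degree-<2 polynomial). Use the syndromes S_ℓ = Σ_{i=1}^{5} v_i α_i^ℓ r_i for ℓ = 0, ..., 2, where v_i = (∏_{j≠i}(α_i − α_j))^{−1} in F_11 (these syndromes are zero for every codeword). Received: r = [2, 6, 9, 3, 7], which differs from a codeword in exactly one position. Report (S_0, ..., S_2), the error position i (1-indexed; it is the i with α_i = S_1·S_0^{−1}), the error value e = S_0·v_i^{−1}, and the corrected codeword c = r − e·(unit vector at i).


S = (5, 4, 1), error at position 4, error magnitude e = 6, c = [2, 6, 9, 8, 7].

Step 1: column multipliers v_i = (∏_{j≠i}(α_i − α_j))^{−1} mod 11.
  i = 1 (α = 8): (8−1)(8−4)(8−3)(8−2) = 7·4·5·6 = 840 ≡ 4, so v_1 = 4^{−1} = 3 (mod 11).
  i = 2 (α = 1): (1−8)(1−4)(1−3)(1−2) = (−7)·(−3)·(−2)·(−1) = 42 ≡ 9, so v_2 = 9^{−1} = 5 (mod 11).
  i = 3 (α = 4): (4−8)(4−1)(4−3)(4−2) = (−4)·3·1·2 = −24 ≡ 9, so v_3 = 9^{−1} = 5 (mod 11).
  i = 4 (α = 3): (3−8)(3−1)(3−4)(3−2) = (−5)·2·(−1)·1 = 10 ≡ 10, so v_4 = 10^{−1} = 10 (mod 11).
  i = 5 (α = 2): (2−8)(2−1)(2−4)(2−3) = (−6)·1·(−2)·(−1) = −12 ≡ 10, so v_5 = 10^{−1} = 10 (mod 11).
  v = [3, 5, 5, 10, 10].
Step 2: syndromes of r = [2, 6, 9, 3, 7] (all sums mod 11).
  S_0 = Σ v_i r_i = 3·2 + 5·6 + 5·9 + 10·3 + 10·7 = 181 ≡ 5.
  S_1 = Σ v_i α_i r_i = 3·8·2 + 5·1·6 + 5·4·9 + 10·3·3 + 10·2·7 = 488 ≡ 4.
  α_i^2 mod 11 = [9, 1, 5, 9, 4].
  S_2 = Σ v_i α_i^2 r_i = 3·9·2 + 5·1·6 + 5·5·9 + 10·9·3 + 10·4·7 = 859 ≡ 1.
  S = (5, 4, 1) ≠ 0, so r is not a codeword (an error is present).
Step 3: locate the error. For a single error e at position i, S_ℓ = v_i·e·α_i^ℓ, so α_err = S_1/S_0.
  S_0^{−1} = 5^{−1} = 9 (mod 11), so α_err = 4·9 = 36 ≡ 3 = α_4. Error position i = 4.
  Consistency check: S_2/S_1 = 1·3 = 3 ≡ 3 = α_err ✓ (single-error assumption holds).
Step 4: error magnitude e = S_0/v_4 = S_0·∏_{j≠4}(α_4 − α_j) = 5·10 = 50 ≡ 6 (mod 11).
Step 5: correct position 4: c_4 = r_4 − e = 3 − 6 ≡ 8 (mod 11). Hence c = [2, 6, 9, 8, 7].
  Check: interpolating c through the α_i gives m(x) = 5 + 1·x (degree < 2) with m(α_i) = c_i for every i, so c is indeed a codeword.


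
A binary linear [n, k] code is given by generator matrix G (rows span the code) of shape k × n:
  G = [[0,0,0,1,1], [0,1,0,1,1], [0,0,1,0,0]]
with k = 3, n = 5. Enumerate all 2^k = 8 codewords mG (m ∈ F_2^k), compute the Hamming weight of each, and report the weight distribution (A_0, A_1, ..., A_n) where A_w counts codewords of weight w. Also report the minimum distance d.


Weight distribution: A_0 = 1, A_1 = 2, A_2 = 2, A_3 = 2, A_4 = 1. Minimum distance d = 1.

Enumerate all 2^3 = 8 messages m ∈ F_2^3.
For each, compute codeword c = mG in F_2^5, then tally its weight.
  m = 000 → c = 00000, weight = 0.
  m = 100 → c = 00011, weight = 2.
  m = 010 → c = 01011, weight = 3.
  m = 110 → c = 01000, weight = 1.
  m = 001 → c = 00100, weight = 1.
  m = 101 → c = 00111, weight = 3.
  m = 011 → c = 01111, weight = 4.
  m = 111 → c = 01100, weight = 2.
Tally weights:
  weight 0: 1 codewords.
  weight 1: 2 codewords.
  weight 2: 2 codewords.
  weight 3: 2 codewords.
  weight 4: 1 codewords.
Minimum distance d = smallest w > 0 with A_w > 0 = 1.
Sanity: Σ A_w = 8 = 2^3 = 8 ✓.


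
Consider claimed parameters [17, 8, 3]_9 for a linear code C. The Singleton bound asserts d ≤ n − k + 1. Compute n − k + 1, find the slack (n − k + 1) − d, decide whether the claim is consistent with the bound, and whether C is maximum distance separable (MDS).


Singleton RHS = n − k + 1 = 10, slack = 7, bound satisfied, not MDS.

Singleton bound: d ≤ n − k + 1.
Here n = 17, k = 8, so n − k + 1 = 10.
Given d = 3, check d ≤ 10: YES.
Slack = (n − k + 1) − d = 7.
The code is NOT MDS (slack = 7 > 0).
Description: the claimed parameters are [17, 8, 3]_9; such a code would be non-MDS.


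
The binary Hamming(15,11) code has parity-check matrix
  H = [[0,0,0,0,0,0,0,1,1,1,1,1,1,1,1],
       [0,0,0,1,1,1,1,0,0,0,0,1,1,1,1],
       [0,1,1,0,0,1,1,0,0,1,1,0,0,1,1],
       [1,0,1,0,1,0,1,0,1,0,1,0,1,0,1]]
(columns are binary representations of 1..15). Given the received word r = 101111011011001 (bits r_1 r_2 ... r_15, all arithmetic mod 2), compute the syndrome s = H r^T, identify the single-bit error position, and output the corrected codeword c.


s = (1, 1, 0, 0)^T, error position = 12, corrected codeword c = 101111011010001

Compute s = H r^T mod 2 one row at a time:
  s_1 = 1 + 1 + 0 + 1 + 1 + 0 + 0 + 1 = 5 ≡ 1 (mod 2).
  s_2 = 1 + 1 + 1 + 0 + 1 + 0 + 0 + 1 = 5 ≡ 1 (mod 2).
  s_3 = 0 + 1 + 1 + 0 + 0 + 1 + 0 + 1 = 4 ≡ 0 (mod 2).
  s_4 = 1 + 1 + 1 + 0 + 1 + 1 + 0 + 1 = 6 ≡ 0 (mod 2).
s = (1, 1, 0, 0)^T — this equals column 12 of H (binary 1100), so error is at position 12.
Correct: flip bit 12 of r = 101111011011001 to get c = 101111011010001.


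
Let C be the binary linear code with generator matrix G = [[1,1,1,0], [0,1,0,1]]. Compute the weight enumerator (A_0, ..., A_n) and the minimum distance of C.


Weight distribution: A_0 = 1, A_2 = 1, A_3 = 2. Minimum distance d = 2.

Enumerate all 2^2 = 4 messages m ∈ F_2^2.
For each, compute codeword c = mG in F_2^4, then tally its weight.
  m = 00 → c = 0000, weight = 0.
  m = 10 → c = 1110, weight = 3.
  m = 01 → c = 0101, weight = 2.
  m = 11 → c = 1011, weight = 3.
Tally weights:
  weight 0: 1 codewords.
  weight 2: 1 codewords.
  weight 3: 2 codewords.
Minimum distance d = smallest w > 0 with A_w > 0 = 2.
Sanity: Σ A_w = 4 = 2^2 = 4 ✓.


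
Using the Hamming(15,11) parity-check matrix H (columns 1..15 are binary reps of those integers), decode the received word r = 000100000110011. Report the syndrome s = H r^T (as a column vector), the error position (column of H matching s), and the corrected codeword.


s = (0, 1, 0, 0)^T, error position = 4, corrected codeword c = 000000000110011

Compute s = H r^T mod 2 one row at a time:
  s_1 = 0 + 0 + 1 + 1 + 0 + 0 + 1 + 1 = 4 ≡ 0 (mod 2).
  s_2 = 1 + 0 + 0 + 0 + 0 + 0 + 1 + 1 = 3 ≡ 1 (mod 2).
  s_3 = 0 + 0 + 0 + 0 + 1 + 1 + 1 + 1 = 4 ≡ 0 (mod 2).
  s_4 = 0 + 0 + 0 + 0 + 0 + 1 + 0 + 1 = 2 ≡ 0 (mod 2).
s = (0, 1, 0, 0)^T — this equals column 4 of H (binary 0100), so error is at position 4.
Correct: flip bit 4 of r = 000100000110011 to get c = 000000000110011.


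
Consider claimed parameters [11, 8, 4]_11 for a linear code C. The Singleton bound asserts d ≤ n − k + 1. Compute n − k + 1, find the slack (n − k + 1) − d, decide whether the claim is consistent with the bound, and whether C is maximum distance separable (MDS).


Singleton RHS = n − k + 1 = 4, slack = 0, bound satisfied, MDS.

Singleton bound: d ≤ n − k + 1.
Here n = 11, k = 8, so n − k + 1 = 4.
Given d = 4, check d ≤ 4: YES.
Slack = (n − k + 1) − d = 0.
The code is MDS (slack = 0).
Description: the claimed parameters are [11, 8, 4]_11; such a code would be MDS (meets Singleton bound).


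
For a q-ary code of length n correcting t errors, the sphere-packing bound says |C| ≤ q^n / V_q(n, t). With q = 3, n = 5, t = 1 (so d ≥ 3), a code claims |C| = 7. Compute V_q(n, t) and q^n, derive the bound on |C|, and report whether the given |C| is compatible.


V_q(n, t) = 11, q^n = 243, Hamming bound = 22, |C| = 7 ≤ bound (satisfied).

Step 1: Compute V_q(n, t) = Σ_{j=0}^1 C(n, j) (q−1)^j.
  j = 0: C(5,0)·(2)^0 = 1·1 = 1.
  j = 1: C(5,1)·(2)^1 = 5·2 = 10.
  V_q(n, t) = 1 + 10 = 11.
Step 2: q^n = 3^5 = 243.
Step 3: Hamming bound ⌊q^n / V_q(n,t)⌋ = ⌊243/11⌋ = 22.
Step 4: Compare |C| = 7 to 22: satisfied.
The claimed |C| lies below the Hamming bound.


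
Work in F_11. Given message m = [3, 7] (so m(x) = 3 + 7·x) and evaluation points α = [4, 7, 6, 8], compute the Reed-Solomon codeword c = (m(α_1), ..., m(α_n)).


c = [9, 8, 1, 4]

Message polynomial: m(x) = 3 + 7·x (mod 11).
For each evaluation point α_i, compute m(α_i) mod 11:
  α_1 = 4: Horner steps 7 → 9, so m(4) = 9.
  α_2 = 7: Horner steps 7 → 8, so m(7) = 8.
  α_3 = 6: Horner steps 7 → 1, so m(6) = 1.
  α_4 = 8: Horner steps 7 → 4, so m(8) = 4.
Codeword c = [9, 8, 1, 4] ∈ F_11^4.


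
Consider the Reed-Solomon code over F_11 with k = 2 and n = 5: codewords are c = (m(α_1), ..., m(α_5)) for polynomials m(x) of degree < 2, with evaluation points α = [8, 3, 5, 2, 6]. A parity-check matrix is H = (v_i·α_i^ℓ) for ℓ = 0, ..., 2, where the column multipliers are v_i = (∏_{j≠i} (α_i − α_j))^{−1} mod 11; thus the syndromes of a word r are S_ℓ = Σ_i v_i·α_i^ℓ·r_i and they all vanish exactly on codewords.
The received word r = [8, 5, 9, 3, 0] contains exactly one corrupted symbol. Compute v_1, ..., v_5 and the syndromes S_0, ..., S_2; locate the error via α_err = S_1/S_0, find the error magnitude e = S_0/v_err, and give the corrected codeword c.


S = (1, 8, 9), error at position 1, error magnitude e = 4, c = [4, 5, 9, 3, 0].

Step 1: column multipliers v_i = (∏_{j≠i}(α_i − α_j))^{−1} mod 11.
  i = 1 (α = 8): (8−3)(8−5)(8−2)(8−6) = 5·3·6·2 = 180 ≡ 4, so v_1 = 4^{−1} = 3 (mod 11).
  i = 2 (α = 3): (3−8)(3−5)(3−2)(3−6) = (−5)·(−2)·1·(−3) = −30 ≡ 3, so v_2 = 3^{−1} = 4 (mod 11).
  i = 3 (α = 5): (5−8)(5−3)(5−2)(5−6) = (−3)·2·3·(−1) = 18 ≡ 7, so v_3 = 7^{−1} = 8 (mod 11).
  i = 4 (α = 2): (2−8)(2−3)(2−5)(2−6) = (−6)·(−1)·(−3)·(−4) = 72 ≡ 6, so v_4 = 6^{−1} = 2 (mod 11).
  i = 5 (α = 6): (6−8)(6−3)(6−5)(6−2) = (−2)·3·1·4 = −24 ≡ 9, so v_5 = 9^{−1} = 5 (mod 11).
  v = [3, 4, 8, 2, 5].
Step 2: syndromes of r = [8, 5, 9, 3, 0] (all sums mod 11).
  S_0 = Σ v_i r_i = 3·8 + 4·5 + 8·9 + 2·3 + 5·0 = 122 ≡ 1.
  S_1 = Σ v_i α_i r_i = 3·8·8 + 4·3·5 + 8·5·9 + 2·2·3 + 5·6·0 = 624 ≡ 8.
  α_i^2 mod 11 = [9, 9, 3, 4, 3].
  S_2 = Σ v_i α_i^2 r_i = 3·9·8 + 4·9·5 + 8·3·9 + 2·4·3 + 5·3·0 = 636 ≡ 9.
  S = (1, 8, 9) ≠ 0, so r is not a codeword (an error is present).
Step 3: locate the error. For a single error e at position i, S_ℓ = v_i·e·α_i^ℓ, so α_err = S_1/S_0.
  S_0^{−1} = 1^{−1} = 1 (mod 11), so α_err = 8·1 = 8 ≡ 8 = α_1. Error position i = 1.
  Consistency check: S_2/S_1 = 9·7 = 63 ≡ 8 = α_err ✓ (single-error assumption holds).
Step 4: error magnitude e = S_0/v_1 = S_0·∏_{j≠1}(α_1 − α_j) = 1·4 = 4 ≡ 4 (mod 11).
Step 5: correct position 1: c_1 = r_1 − e = 8 − 4 ≡ 4 (mod 11). Hence c = [4, 5, 9, 3, 0].
  Check: interpolating c through the α_i gives m(x) = 10 + 2·x (degree < 2) with m(α_i) = c_i for every i, so c is indeed a codeword.


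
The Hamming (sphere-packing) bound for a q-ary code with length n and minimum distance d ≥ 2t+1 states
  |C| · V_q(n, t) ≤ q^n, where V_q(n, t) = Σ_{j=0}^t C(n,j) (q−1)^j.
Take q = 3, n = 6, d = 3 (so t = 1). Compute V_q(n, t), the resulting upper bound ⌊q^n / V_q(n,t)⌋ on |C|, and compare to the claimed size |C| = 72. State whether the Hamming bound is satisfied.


V_q(n, t) = 13, q^n = 729, Hamming bound = 56, |C| = 72 > bound (violated).

Step 1: Compute V_q(n, t) = Σ_{j=0}^1 C(n, j) (q−1)^j.
  j = 0: C(6,0)·(2)^0 = 1·1 = 1.
  j = 1: C(6,1)·(2)^1 = 6·2 = 12.
  V_q(n, t) = 1 + 12 = 13.
Step 2: q^n = 3^6 = 729.
Step 3: Hamming bound ⌊q^n / V_q(n,t)⌋ = ⌊729/13⌋ = 56.
Step 4: Compare |C| = 72 to 56: violated.
The claimed |C| lies above the Hamming bound, so no 3-ary code of length 6 with d ≥ 3 can have 72 codewords.


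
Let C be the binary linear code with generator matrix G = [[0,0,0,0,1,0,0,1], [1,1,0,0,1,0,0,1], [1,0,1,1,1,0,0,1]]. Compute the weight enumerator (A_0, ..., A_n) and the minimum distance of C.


Weight distribution: A_0 = 1, A_2 = 2, A_3 = 2, A_4 = 1, A_5 = 2. Minimum distance d = 2.

Enumerate all 2^3 = 8 messages m ∈ F_2^3.
For each, compute codeword c = mG in F_2^8, then tally its weight.
  m = 000 → c = 00000000, weight = 0.
  m = 100 → c = 00001001, weight = 2.
  m = 010 → c = 11001001, weight = 4.
  m = 110 → c = 11000000, weight = 2.
  m = 001 → c = 10111001, weight = 5.
  m = 101 → c = 10110000, weight = 3.
  m = 011 → c = 01110000, weight = 3.
  m = 111 → c = 01111001, weight = 5.
Tally weights:
  weight 0: 1 codewords.
  weight 2: 2 codewords.
  weight 3: 2 codewords.
  weight 4: 1 codewords.
  weight 5: 2 codewords.
Minimum distance d = smallest w > 0 with A_w > 0 = 2.
Sanity: Σ A_w = 8 = 2^3 = 8 ✓.


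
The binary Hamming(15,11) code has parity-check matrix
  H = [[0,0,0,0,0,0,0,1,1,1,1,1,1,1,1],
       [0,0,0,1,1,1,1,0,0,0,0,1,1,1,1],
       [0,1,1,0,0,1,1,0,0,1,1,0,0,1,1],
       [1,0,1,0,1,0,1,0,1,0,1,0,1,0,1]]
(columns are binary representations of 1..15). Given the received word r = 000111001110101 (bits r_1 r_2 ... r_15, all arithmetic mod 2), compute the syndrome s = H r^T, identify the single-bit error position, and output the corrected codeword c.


s = (1, 1, 0, 1)^T, error position = 13, corrected codeword c = 000111001110001

Compute s = H r^T mod 2 one row at a time:
  s_1 = 0 + 1 + 1 + 1 + 0 + 1 + 0 + 1 = 5 ≡ 1 (mod 2).
  s_2 = 1 + 1 + 1 + 0 + 0 + 1 + 0 + 1 = 5 ≡ 1 (mod 2).
  s_3 = 0 + 0 + 1 + 0 + 1 + 1 + 0 + 1 = 4 ≡ 0 (mod 2).
  s_4 = 0 + 0 + 1 + 0 + 1 + 1 + 1 + 1 = 5 ≡ 1 (mod 2).
s = (1, 1, 0, 1)^T — this equals column 13 of H (binary 1101), so error is at position 13.
Correct: flip bit 13 of r = 000111001110101 to get c = 000111001110001.


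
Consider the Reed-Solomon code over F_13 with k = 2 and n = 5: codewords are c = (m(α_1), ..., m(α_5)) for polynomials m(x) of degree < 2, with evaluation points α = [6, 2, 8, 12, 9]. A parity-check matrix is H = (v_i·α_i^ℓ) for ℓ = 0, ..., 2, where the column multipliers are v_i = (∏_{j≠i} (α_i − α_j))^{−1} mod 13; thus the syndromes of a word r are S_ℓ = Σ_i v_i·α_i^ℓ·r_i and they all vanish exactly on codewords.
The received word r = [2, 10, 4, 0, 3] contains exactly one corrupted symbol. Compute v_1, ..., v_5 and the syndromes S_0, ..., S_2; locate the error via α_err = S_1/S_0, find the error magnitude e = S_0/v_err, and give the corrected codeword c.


S = (4, 11, 1), error at position 1, error magnitude e = 9, c = [6, 10, 4, 0, 3].

Step 1: column multipliers v_i = (∏_{j≠i}(α_i − α_j))^{−1} mod 13.
  i = 1 (α = 6): (6−2)(6−8)(6−12)(6−9) = 4·(−2)·(−6)·(−3) = −144 ≡ 12, so v_1 = 12^{−1} = 12 (mod 13).
  i = 2 (α = 2): (2−6)(2−8)(2−12)(2−9) = (−4)·(−6)·(−10)·(−7) = 1680 ≡ 3, so v_2 = 3^{−1} = 9 (mod 13).
  i = 3 (α = 8): (8−6)(8−2)(8−12)(8−9) = 2·6·(−4)·(−1) = 48 ≡ 9, so v_3 = 9^{−1} = 3 (mod 13).
  i = 4 (α = 12): (12−6)(12−2)(12−8)(12−9) = 6·10·4·3 = 720 ≡ 5, so v_4 = 5^{−1} = 8 (mod 13).
  i = 5 (α = 9): (9−6)(9−2)(9−8)(9−12) = 3·7·1·(−3) = −63 ≡ 2, so v_5 = 2^{−1} = 7 (mod 13).
  v = [12, 9, 3, 8, 7].
Step 2: syndromes of r = [2, 10, 4, 0, 3] (all sums mod 13).
  S_0 = Σ v_i r_i = 12·2 + 9·10 + 3·4 + 8·0 + 7·3 = 147 ≡ 4.
  S_1 = Σ v_i α_i r_i = 12·6·2 + 9·2·10 + 3·8·4 + 8·12·0 + 7·9·3 = 609 ≡ 11.
  α_i^2 mod 13 = [10, 4, 12, 1, 3].
  S_2 = Σ v_i α_i^2 r_i = 12·10·2 + 9·4·10 + 3·12·4 + 8·1·0 + 7·3·3 = 807 ≡ 1.
  S = (4, 11, 1) ≠ 0, so r is not a codeword (an error is present).
Step 3: locate the error. For a single error e at position i, S_ℓ = v_i·e·α_i^ℓ, so α_err = S_1/S_0.
  S_0^{−1} = 4^{−1} = 10 (mod 13), so α_err = 11·10 = 110 ≡ 6 = α_1. Error position i = 1.
  Consistency check: S_2/S_1 = 1·6 = 6 ≡ 6 = α_err ✓ (single-error assumption holds).
Step 4: error magnitude e = S_0/v_1 = S_0·∏_{j≠1}(α_1 − α_j) = 4·12 = 48 ≡ 9 (mod 13).
Step 5: correct position 1: c_1 = r_1 − e = 2 − 9 ≡ 6 (mod 13). Hence c = [6, 10, 4, 0, 3].
  Check: interpolating c through the α_i gives m(x) = 12 + 12·x (degree < 2) with m(α_i) = c_i for every i, so c is indeed a codeword.


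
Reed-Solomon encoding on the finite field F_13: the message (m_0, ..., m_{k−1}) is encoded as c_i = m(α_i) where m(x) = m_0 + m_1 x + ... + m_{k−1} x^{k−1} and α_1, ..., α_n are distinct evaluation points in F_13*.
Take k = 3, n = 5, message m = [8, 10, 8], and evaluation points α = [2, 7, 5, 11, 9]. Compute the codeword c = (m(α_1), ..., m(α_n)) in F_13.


c = [8, 2, 11, 7, 5]

Message polynomial: m(x) = 8 + 10·x + 8·x^2 (mod 13).
For each evaluation point α_i, compute m(α_i) mod 13:
  α_1 = 2: Horner steps 8 → 0 → 8, so m(2) = 8.
  α_2 = 7: Horner steps 8 → 1 → 2, so m(7) = 2.
  α_3 = 5: Horner steps 8 → 11 → 11, so m(5) = 11.
  α_4 = 11: Horner steps 8 → 7 → 7, so m(11) = 7.
  α_5 = 9: Horner steps 8 → 4 → 5, so m(9) = 5.
Codeword c = [8, 2, 11, 7, 5] ∈ F_13^5.


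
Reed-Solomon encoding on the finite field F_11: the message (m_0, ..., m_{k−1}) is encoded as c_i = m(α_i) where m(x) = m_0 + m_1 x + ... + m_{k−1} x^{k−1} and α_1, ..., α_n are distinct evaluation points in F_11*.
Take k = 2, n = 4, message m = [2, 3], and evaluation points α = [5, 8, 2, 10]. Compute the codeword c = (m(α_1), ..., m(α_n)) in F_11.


c = [6, 4, 8, 10]

Message polynomial: m(x) = 2 + 3·x (mod 11).
For each evaluation point α_i, compute m(α_i) mod 11:
  α_1 = 5: Horner steps 3 → 6, so m(5) = 6.
  α_2 = 8: Horner steps 3 → 4, so m(8) = 4.
  α_3 = 2: Horner steps 3 → 8, so m(2) = 8.
  α_4 = 10: Horner steps 3 → 10, so m(10) = 10.
Codeword c = [6, 4, 8, 10] ∈ F_11^4.


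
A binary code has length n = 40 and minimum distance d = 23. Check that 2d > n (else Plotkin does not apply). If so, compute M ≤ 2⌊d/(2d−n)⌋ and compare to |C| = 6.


Plotkin bound M ≤ 6; given |C| = 6 ≤ bound (satisfied).

Check applicability: 2d = 46, n = 40.
2d − n = 6 > 0, so Plotkin applies.
Compute d/(2d−n) = 23/6 ≈ 3.8333.
⌊d/(2d−n)⌋ = 3.
Plotkin bound: M ≤ 2·3 = 6.
Given |C| = 6, check: satisfied.
This |C| is at the Plotkin bound.


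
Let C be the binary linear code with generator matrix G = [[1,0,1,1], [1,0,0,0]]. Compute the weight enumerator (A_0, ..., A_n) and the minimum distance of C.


Weight distribution: A_0 = 1, A_1 = 1, A_2 = 1, A_3 = 1. Minimum distance d = 1.

Enumerate all 2^2 = 4 messages m ∈ F_2^2.
For each, compute codeword c = mG in F_2^4, then tally its weight.
  m = 00 → c = 0000, weight = 0.
  m = 10 → c = 1011, weight = 3.
  m = 01 → c = 1000, weight = 1.
  m = 11 → c = 0011, weight = 2.
Tally weights:
  weight 0: 1 codewords.
  weight 1: 1 codewords.
  weight 2: 1 codewords.
  weight 3: 1 codewords.
Minimum distance d = smallest w > 0 with A_w > 0 = 1.
Sanity: Σ A_w = 4 = 2^2 = 4 ✓.


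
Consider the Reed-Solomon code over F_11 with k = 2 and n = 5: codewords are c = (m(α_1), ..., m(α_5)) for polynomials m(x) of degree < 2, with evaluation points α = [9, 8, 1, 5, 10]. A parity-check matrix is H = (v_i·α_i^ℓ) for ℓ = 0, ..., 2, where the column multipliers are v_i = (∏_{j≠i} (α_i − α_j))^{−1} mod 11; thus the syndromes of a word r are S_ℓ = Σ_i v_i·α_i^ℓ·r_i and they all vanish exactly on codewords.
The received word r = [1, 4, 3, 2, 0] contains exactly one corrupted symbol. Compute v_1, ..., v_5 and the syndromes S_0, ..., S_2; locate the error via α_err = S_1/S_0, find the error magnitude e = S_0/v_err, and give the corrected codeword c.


S = (1, 10, 1), error at position 5, error magnitude e = 2, c = [1, 4, 3, 2, 9].

Step 1: column multipliers v_i = (∏_{j≠i}(α_i − α_j))^{−1} mod 11.
  i = 1 (α = 9): (9−8)(9−1)(9−5)(9−10) = 1·8·4·(−1) = −32 ≡ 1, so v_1 = 1^{−1} = 1 (mod 11).
  i = 2 (α = 8): (8−9)(8−1)(8−5)(8−10) = (−1)·7·3·(−2) = 42 ≡ 9, so v_2 = 9^{−1} = 5 (mod 11).
  i = 3 (α = 1): (1−9)(1−8)(1−5)(1−10) = (−8)·(−7)·(−4)·(−9) = 2016 ≡ 3, so v_3 = 3^{−1} = 4 (mod 11).
  i = 4 (α = 5): (5−9)(5−8)(5−1)(5−10) = (−4)·(−3)·4·(−5) = −240 ≡ 2, so v_4 = 2^{−1} = 6 (mod 11).
  i = 5 (α = 10): (10−9)(10−8)(10−1)(10−5) = 1·2·9·5 = 90 ≡ 2, so v_5 = 2^{−1} = 6 (mod 11).
  v = [1, 5, 4, 6, 6].
Step 2: syndromes of r = [1, 4, 3, 2, 0] (all sums mod 11).
  S_0 = Σ v_i r_i = 1·1 + 5·4 + 4·3 + 6·2 + 6·0 = 45 ≡ 1.
  S_1 = Σ v_i α_i r_i = 1·9·1 + 5·8·4 + 4·1·3 + 6·5·2 + 6·10·0 = 241 ≡ 10.
  α_i^2 mod 11 = [4, 9, 1, 3, 1].
  S_2 = Σ v_i α_i^2 r_i = 1·4·1 + 5·9·4 + 4·1·3 + 6·3·2 + 6·1·0 = 232 ≡ 1.
  S = (1, 10, 1) ≠ 0, so r is not a codeword (an error is present).
Step 3: locate the error. For a single error e at position i, S_ℓ = v_i·e·α_i^ℓ, so α_err = S_1/S_0.
  S_0^{−1} = 1^{−1} = 1 (mod 11), so α_err = 10·1 = 10 ≡ 10 = α_5. Error position i = 5.
  Consistency check: S_2/S_1 = 1·10 = 10 ≡ 10 = α_err ✓ (single-error assumption holds).
Step 4: error magnitude e = S_0/v_5 = S_0·∏_{j≠5}(α_5 − α_j) = 1·2 = 2 ≡ 2 (mod 11).
Step 5: correct position 5: c_5 = r_5 − e = 0 − 2 ≡ 9 (mod 11). Hence c = [1, 4, 3, 2, 9].
  Check: interpolating c through the α_i gives m(x) = 6 + 8·x (degree < 2) with m(α_i) = c_i for every i, so c is indeed a codeword.


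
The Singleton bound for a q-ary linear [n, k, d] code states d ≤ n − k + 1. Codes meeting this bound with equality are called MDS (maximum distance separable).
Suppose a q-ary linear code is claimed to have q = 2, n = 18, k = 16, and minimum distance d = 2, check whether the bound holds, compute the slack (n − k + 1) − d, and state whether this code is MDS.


Singleton RHS = n − k + 1 = 3, slack = 1, bound satisfied, not MDS.

Singleton bound: d ≤ n − k + 1.
Here n = 18, k = 16, so n − k + 1 = 3.
Given d = 2, check d ≤ 3: YES.
Slack = (n − k + 1) − d = 1.
The code is NOT MDS (slack = 1 > 0).
Description: the claimed parameters are [18, 16, 2]_2; such a code would be non-MDS.


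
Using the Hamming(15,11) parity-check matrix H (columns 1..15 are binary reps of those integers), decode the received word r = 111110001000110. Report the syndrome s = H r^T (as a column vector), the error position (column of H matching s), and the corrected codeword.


s = (1, 0, 1, 1)^T, error position = 11, corrected codeword c = 111110001010110

Compute s = H r^T mod 2 one row at a time:
  s_1 = 0 + 1 + 0 + 0 + 0 + 1 + 1 + 0 = 3 ≡ 1 (mod 2).
  s_2 = 1 + 1 + 0 + 0 + 0 + 1 + 1 + 0 = 4 ≡ 0 (mod 2).
  s_3 = 1 + 1 + 0 + 0 + 0 + 0 + 1 + 0 = 3 ≡ 1 (mod 2).
  s_4 = 1 + 1 + 1 + 0 + 1 + 0 + 1 + 0 = 5 ≡ 1 (mod 2).
s = (1, 0, 1, 1)^T — this equals column 11 of H (binary 1011), so error is at position 11.
Correct: flip bit 11 of r = 111110001000110 to get c = 111110001010110.


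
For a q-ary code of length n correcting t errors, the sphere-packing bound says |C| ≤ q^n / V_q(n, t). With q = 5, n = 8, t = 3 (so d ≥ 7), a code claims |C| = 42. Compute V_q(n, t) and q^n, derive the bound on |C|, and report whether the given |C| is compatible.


V_q(n, t) = 4065, q^n = 390625, Hamming bound = 96, |C| = 42 ≤ bound (satisfied).

Step 1: Compute V_q(n, t) = Σ_{j=0}^3 C(n, j) (q−1)^j.
  j = 0: C(8,0)·(4)^0 = 1·1 = 1.
  j = 1: C(8,1)·(4)^1 = 8·4 = 32.
  j = 2: C(8,2)·(4)^2 = 28·16 = 448.
  j = 3: C(8,3)·(4)^3 = 56·64 = 3584.
  V_q(n, t) = 1 + 32 + 448 + 3584 = 4065.
Step 2: q^n = 5^8 = 390625.
Step 3: Hamming bound ⌊q^n / V_q(n,t)⌋ = ⌊390625/4065⌋ = 96.
Step 4: Compare |C| = 42 to 96: satisfied.
The claimed |C| lies below the Hamming bound.


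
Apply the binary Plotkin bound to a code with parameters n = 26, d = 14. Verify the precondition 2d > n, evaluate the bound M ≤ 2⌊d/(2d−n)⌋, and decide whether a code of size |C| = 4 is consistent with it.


Plotkin bound M ≤ 14; given |C| = 4 ≤ bound (satisfied).

Check applicability: 2d = 28, n = 26.
2d − n = 2 > 0, so Plotkin applies.
Compute d/(2d−n) = 14/2 ≈ 7.0000.
⌊d/(2d−n)⌋ = 7.
Plotkin bound: M ≤ 2·7 = 14.
Given |C| = 4, check: satisfied.
This |C| is below the Plotkin bound.


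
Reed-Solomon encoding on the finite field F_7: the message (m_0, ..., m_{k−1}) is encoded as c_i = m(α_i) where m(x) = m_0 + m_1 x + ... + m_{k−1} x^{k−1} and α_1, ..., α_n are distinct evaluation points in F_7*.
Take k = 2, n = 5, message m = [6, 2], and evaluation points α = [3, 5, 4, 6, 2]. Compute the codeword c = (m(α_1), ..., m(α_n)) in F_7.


c = [5, 2, 0, 4, 3]

Message polynomial: m(x) = 6 + 2·x (mod 7).
For each evaluation point α_i, compute m(α_i) mod 7:
  α_1 = 3: Horner steps 2 → 5, so m(3) = 5.
  α_2 = 5: Horner steps 2 → 2, so m(5) = 2.
  α_3 = 4: Horner steps 2 → 0, so m(4) = 0.
  α_4 = 6: Horner steps 2 → 4, so m(6) = 4.
  α_5 = 2: Horner steps 2 → 3, so m(2) = 3.
Codeword c = [5, 2, 0, 4, 3] ∈ F_7^5.


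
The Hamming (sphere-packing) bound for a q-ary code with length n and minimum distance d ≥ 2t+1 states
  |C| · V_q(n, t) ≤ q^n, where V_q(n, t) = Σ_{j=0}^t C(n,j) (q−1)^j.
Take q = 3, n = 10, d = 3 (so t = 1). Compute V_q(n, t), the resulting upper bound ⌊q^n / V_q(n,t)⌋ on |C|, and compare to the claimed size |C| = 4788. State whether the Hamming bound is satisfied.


V_q(n, t) = 21, q^n = 59049, Hamming bound = 2811, |C| = 4788 > bound (violated).

Step 1: Compute V_q(n, t) = Σ_{j=0}^1 C(n, j) (q−1)^j.
  j = 0: C(10,0)·(2)^0 = 1·1 = 1.
  j = 1: C(10,1)·(2)^1 = 10·2 = 20.
  V_q(n, t) = 1 + 20 = 21.
Step 2: q^n = 3^10 = 59049.
Step 3: Hamming bound ⌊q^n / V_q(n,t)⌋ = ⌊59049/21⌋ = 2811.
Step 4: Compare |C| = 4788 to 2811: violated.
The claimed |C| lies above the Hamming bound, so no 3-ary code of length 10 with d ≥ 3 can have 4788 codewords.


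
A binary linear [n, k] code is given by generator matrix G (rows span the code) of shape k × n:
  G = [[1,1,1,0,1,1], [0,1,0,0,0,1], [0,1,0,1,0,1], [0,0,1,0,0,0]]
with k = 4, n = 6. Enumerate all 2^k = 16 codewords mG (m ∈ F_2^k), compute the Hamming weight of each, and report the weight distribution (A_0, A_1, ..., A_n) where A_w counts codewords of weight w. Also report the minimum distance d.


Weight distribution: A_0 = 1, A_1 = 2, A_2 = 3, A_3 = 4, A_4 = 3, A_5 = 2, A_6 = 1. Minimum distance d = 1.

Enumerate all 2^4 = 16 messages m ∈ F_2^4.
For each, compute codeword c = mG in F_2^6, then tally its weight.
  m = 0000 → c = 000000, weight = 0.
  m = 1000 → c = 111011, weight = 5.
  m = 0100 → c = 010001, weight = 2.
  m = 1100 → c = 101010, weight = 3.
  m = 0010 → c = 010101, weight = 3.
  m = 1010 → c = 101110, weight = 4.
  m = 0110 → c = 000100, weight = 1.
  m = 1110 → c = 111111, weight = 6.
  m = 0001 → c = 001000, weight = 1.
  m = 1001 → c = 110011, weight = 4.
  m = 0101 → c = 011001, weight = 3.
  m = 1101 → c = 100010, weight = 2.
  m = 0011 → c = 011101, weight = 4.
  m = 1011 → c = 100110, weight = 3.
  m = 0111 → c = 001100, weight = 2.
  m = 1111 → c = 110111, weight = 5.
Tally weights:
  weight 0: 1 codewords.
  weight 1: 2 codewords.
  weight 2: 3 codewords.
  weight 3: 4 codewords.
  weight 4: 3 codewords.
  weight 5: 2 codewords.
  weight 6: 1 codewords.
Minimum distance d = smallest w > 0 with A_w > 0 = 1.
Sanity: Σ A_w = 16 = 2^4 = 16 ✓.


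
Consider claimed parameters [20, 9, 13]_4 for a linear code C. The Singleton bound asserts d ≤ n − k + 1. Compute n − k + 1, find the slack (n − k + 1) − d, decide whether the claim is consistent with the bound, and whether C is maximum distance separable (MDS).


Singleton RHS = n − k + 1 = 12, slack = -1, bound violated (no such code; not MDS).

Singleton bound: d ≤ n − k + 1.
Here n = 20, k = 9, so n − k + 1 = 12.
Given d = 13, check d ≤ 12: NO.
Slack = (n − k + 1) − d = -1.
The slack is negative: d = 13 exceeds n − k + 1 = 12 by 1, so the Singleton bound is violated and no linear [20, 9, 13]_4 code can exist. In particular it is not MDS (MDS requires d = n − k + 1 exactly).
Description: the claimed parameters are [20, 9, 13]_4; such a code would be impossible (violates the Singleton bound).


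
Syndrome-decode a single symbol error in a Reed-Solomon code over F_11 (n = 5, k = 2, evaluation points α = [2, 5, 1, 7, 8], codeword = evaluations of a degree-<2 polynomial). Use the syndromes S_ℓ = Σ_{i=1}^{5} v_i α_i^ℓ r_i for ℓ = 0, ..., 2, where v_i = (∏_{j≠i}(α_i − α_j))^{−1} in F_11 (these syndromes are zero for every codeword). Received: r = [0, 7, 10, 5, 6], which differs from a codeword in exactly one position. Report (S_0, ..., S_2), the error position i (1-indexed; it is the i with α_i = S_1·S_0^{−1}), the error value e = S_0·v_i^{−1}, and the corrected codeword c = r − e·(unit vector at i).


S = (8, 7, 2), error at position 2, error magnitude e = 4, c = [0, 3, 10, 5, 6].

Step 1: column multipliers v_i = (∏_{j≠i}(α_i − α_j))^{−1} mod 11.
  i = 1 (α = 2): (2−5)(2−1)(2−7)(2−8) = (−3)·1·(−5)·(−6) = −90 ≡ 9, so v_1 = 9^{−1} = 5 (mod 11).
  i = 2 (α = 5): (5−2)(5−1)(5−7)(5−8) = 3·4·(−2)·(−3) = 72 ≡ 6, so v_2 = 6^{−1} = 2 (mod 11).
  i = 3 (α = 1): (1−2)(1−5)(1−7)(1−8) = (−1)·(−4)·(−6)·(−7) = 168 ≡ 3, so v_3 = 3^{−1} = 4 (mod 11).
  i = 4 (α = 7): (7−2)(7−5)(7−1)(7−8) = 5·2·6·(−1) = −60 ≡ 6, so v_4 = 6^{−1} = 2 (mod 11).
  i = 5 (α = 8): (8−2)(8−5)(8−1)(8−7) = 6·3·7·1 = 126 ≡ 5, so v_5 = 5^{−1} = 9 (mod 11).
  v = [5, 2, 4, 2, 9].
Step 2: syndromes of r = [0, 7, 10, 5, 6] (all sums mod 11).
  S_0 = Σ v_i r_i = 5·0 + 2·7 + 4·10 + 2·5 + 9·6 = 118 ≡ 8.
  S_1 = Σ v_i α_i r_i = 5·2·0 + 2·5·7 + 4·1·10 + 2·7·5 + 9·8·6 = 612 ≡ 7.
  α_i^2 mod 11 = [4, 3, 1, 5, 9].
  S_2 = Σ v_i α_i^2 r_i = 5·4·0 + 2·3·7 + 4·1·10 + 2·5·5 + 9·9·6 = 618 ≡ 2.
  S = (8, 7, 2) ≠ 0, so r is not a codeword (an error is present).
Step 3: locate the error. For a single error e at position i, S_ℓ = v_i·e·α_i^ℓ, so α_err = S_1/S_0.
  S_0^{−1} = 8^{−1} = 7 (mod 11), so α_err = 7·7 = 49 ≡ 5 = α_2. Error position i = 2.
  Consistency check: S_2/S_1 = 2·8 = 16 ≡ 5 = α_err ✓ (single-error assumption holds).
Step 4: error magnitude e = S_0/v_2 = S_0·∏_{j≠2}(α_2 − α_j) = 8·6 = 48 ≡ 4 (mod 11).
Step 5: correct position 2: c_2 = r_2 − e = 7 − 4 ≡ 3 (mod 11). Hence c = [0, 3, 10, 5, 6].
  Check: interpolating c through the α_i gives m(x) = 9 + 1·x (degree < 2) with m(α_i) = c_i for every i, so c is indeed a codeword.


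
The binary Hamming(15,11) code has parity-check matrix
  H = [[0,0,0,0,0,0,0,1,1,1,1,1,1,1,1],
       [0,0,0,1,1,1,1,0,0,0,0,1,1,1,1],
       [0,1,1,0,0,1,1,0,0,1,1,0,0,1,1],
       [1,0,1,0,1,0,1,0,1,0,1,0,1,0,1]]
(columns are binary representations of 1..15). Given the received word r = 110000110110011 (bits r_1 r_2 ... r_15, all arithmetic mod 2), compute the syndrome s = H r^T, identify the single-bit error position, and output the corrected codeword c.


s = (1, 1, 0, 0)^T, error position = 12, corrected codeword c = 110000110111011

Compute s = H r^T mod 2 one row at a time:
  s_1 = 1 + 0 + 1 + 1 + 0 + 0 + 1 + 1 = 5 ≡ 1 (mod 2).
  s_2 = 0 + 0 + 0 + 1 + 0 + 0 + 1 + 1 = 3 ≡ 1 (mod 2).
  s_3 = 1 + 0 + 0 + 1 + 1 + 1 + 1 + 1 = 6 ≡ 0 (mod 2).
  s_4 = 1 + 0 + 0 + 1 + 0 + 1 + 0 + 1 = 4 ≡ 0 (mod 2).
s = (1, 1, 0, 0)^T — this equals column 12 of H (binary 1100), so error is at position 12.
Correct: flip bit 12 of r = 110000110110011 to get c = 110000110111011.


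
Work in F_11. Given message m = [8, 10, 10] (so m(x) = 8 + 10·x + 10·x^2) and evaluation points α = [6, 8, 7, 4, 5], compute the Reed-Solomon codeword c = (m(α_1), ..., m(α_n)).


c = [10, 2, 7, 10, 0]

Message polynomial: m(x) = 8 + 10·x + 10·x^2 (mod 11).
For each evaluation point α_i, compute m(α_i) mod 11:
  α_1 = 6: Horner steps 10 → 4 → 10, so m(6) = 10.
  α_2 = 8: Horner steps 10 → 2 → 2, so m(8) = 2.
  α_3 = 7: Horner steps 10 → 3 → 7, so m(7) = 7.
  α_4 = 4: Horner steps 10 → 6 → 10, so m(4) = 10.
  α_5 = 5: Horner steps 10 → 5 → 0, so m(5) = 0.
Codeword c = [10, 2, 7, 10, 0] ∈ F_11^5.


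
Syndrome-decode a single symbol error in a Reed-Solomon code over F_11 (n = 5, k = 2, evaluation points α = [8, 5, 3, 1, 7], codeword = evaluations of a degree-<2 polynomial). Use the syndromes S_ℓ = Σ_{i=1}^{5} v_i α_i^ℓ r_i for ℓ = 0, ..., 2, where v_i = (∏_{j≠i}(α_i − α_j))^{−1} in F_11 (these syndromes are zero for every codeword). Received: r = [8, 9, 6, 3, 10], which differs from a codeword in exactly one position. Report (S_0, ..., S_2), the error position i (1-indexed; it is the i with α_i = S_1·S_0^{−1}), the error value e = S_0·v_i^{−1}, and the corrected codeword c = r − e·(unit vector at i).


S = (6, 9, 8), error at position 5, error magnitude e = 9, c = [8, 9, 6, 3, 1].

Step 1: column multipliers v_i = (∏_{j≠i}(α_i − α_j))^{−1} mod 11.
  i = 1 (α = 8): (8−5)(8−3)(8−1)(8−7) = 3·5·7·1 = 105 ≡ 6, so v_1 = 6^{−1} = 2 (mod 11).
  i = 2 (α = 5): (5−8)(5−3)(5−1)(5−7) = (−3)·2·4·(−2) = 48 ≡ 4, so v_2 = 4^{−1} = 3 (mod 11).
  i = 3 (α = 3): (3−8)(3−5)(3−1)(3−7) = (−5)·(−2)·2·(−4) = −80 ≡ 8, so v_3 = 8^{−1} = 7 (mod 11).
  i = 4 (α = 1): (1−8)(1−5)(1−3)(1−7) = (−7)·(−4)·(−2)·(−6) = 336 ≡ 6, so v_4 = 6^{−1} = 2 (mod 11).
  i = 5 (α = 7): (7−8)(7−5)(7−3)(7−1) = (−1)·2·4·6 = −48 ≡ 7, so v_5 = 7^{−1} = 8 (mod 11).
  v = [2, 3, 7, 2, 8].
Step 2: syndromes of r = [8, 9, 6, 3, 10] (all sums mod 11).
  S_0 = Σ v_i r_i = 2·8 + 3·9 + 7·6 + 2·3 + 8·10 = 171 ≡ 6.
  S_1 = Σ v_i α_i r_i = 2·8·8 + 3·5·9 + 7·3·6 + 2·1·3 + 8·7·10 = 955 ≡ 9.
  α_i^2 mod 11 = [9, 3, 9, 1, 5].
  S_2 = Σ v_i α_i^2 r_i = 2·9·8 + 3·3·9 + 7·9·6 + 2·1·3 + 8·5·10 = 1009 ≡ 8.
  S = (6, 9, 8) ≠ 0, so r is not a codeword (an error is present).
Step 3: locate the error. For a single error e at position i, S_ℓ = v_i·e·α_i^ℓ, so α_err = S_1/S_0.
  S_0^{−1} = 6^{−1} = 2 (mod 11), so α_err = 9·2 = 18 ≡ 7 = α_5. Error position i = 5.
  Consistency check: S_2/S_1 = 8·5 = 40 ≡ 7 = α_err ✓ (single-error assumption holds).
Step 4: error magnitude e = S_0/v_5 = S_0·∏_{j≠5}(α_5 − α_j) = 6·7 = 42 ≡ 9 (mod 11).
Step 5: correct position 5: c_5 = r_5 − e = 10 − 9 ≡ 1 (mod 11). Hence c = [8, 9, 6, 3, 1].
  Check: interpolating c through the α_i gives m(x) = 7 + 7·x (degree < 2) with m(α_i) = c_i for every i, so c is indeed a codeword.


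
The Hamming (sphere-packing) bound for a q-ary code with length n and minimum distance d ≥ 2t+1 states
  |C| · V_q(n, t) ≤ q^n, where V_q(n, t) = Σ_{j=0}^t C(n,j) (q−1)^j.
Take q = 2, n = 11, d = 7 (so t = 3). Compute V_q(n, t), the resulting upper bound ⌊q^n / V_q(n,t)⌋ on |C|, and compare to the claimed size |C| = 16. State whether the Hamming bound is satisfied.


V_q(n, t) = 232, q^n = 2048, Hamming bound = 8, |C| = 16 > bound (violated).

Step 1: Compute V_q(n, t) = Σ_{j=0}^3 C(n, j) (q−1)^j.
  j = 0: C(11,0)·(1)^0 = 1·1 = 1.
  j = 1: C(11,1)·(1)^1 = 11·1 = 11.
  j = 2: C(11,2)·(1)^2 = 55·1 = 55.
  j = 3: C(11,3)·(1)^3 = 165·1 = 165.
  V_q(n, t) = 1 + 11 + 55 + 165 = 232.
Step 2: q^n = 2^11 = 2048.
Step 3: Hamming bound ⌊q^n / V_q(n,t)⌋ = ⌊2048/232⌋ = 8.
Step 4: Compare |C| = 16 to 8: violated.
The claimed |C| lies above the Hamming bound, so no 2-ary code of length 11 with d ≥ 7 can have 16 codewords.
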